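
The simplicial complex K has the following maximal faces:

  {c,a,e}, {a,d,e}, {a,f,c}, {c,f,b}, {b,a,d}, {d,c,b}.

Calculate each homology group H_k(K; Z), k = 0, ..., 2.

H_0 ≅ Z,  H_1 ≅ Z,  H_2 = 0.

Order the vertices as a < b < c < d < e < f. Listing each simplex with vertices in this order, K has dimension 2 with simplices:

  0-simplices (6): a, b, c, d, e, f
  1-simplices (12): ab, ac, ad, ae, af, bc, bd, bf, cd, ce, cf, de
  2-simplices (6): abd, ace, acf, ade, bcd, bcf

giving chain groups C_0 ≅ Z^6, C_1 ≅ Z^12, C_2 ≅ Z^6.

Boundary ∂_1: C_1 → C_0 is given by ∂[p,q] = [q] − [p]. For instance
  ∂cf = f − c.
The resulting 6×12 matrix has rank 5, and its Smith normal form has invariant factors (1,1,1,1,1).

The boundary map ∂_2: C_2 → C_1 sends each 2-simplex [p,q,r] to [q,r] − [p,r] + [p,q]. For instance
  ∂acf = cf − af + ac,
  ∂abd = bd − ad + ab.
As a 12×6 matrix over Z this has rank 6, with invariant factors (1,1,1,1,1,1).

Computing H_k = (kernel of ∂_k) / (image of ∂_{k+1}):

  H_0: rank C_0 − rank ∂_1 = 6 − 5 = 1, and the invariant factors of ∂_1 are all 1, so H_0 = Z.
  H_1: rank ker ∂_1 − rank ∂_2 = (12 − 5) − 6 = 1, and the invariant factors of ∂_2 are all 1, so H_1 = Z.
  H_2: rank ker ∂_2 − rank ∂_3 = (6 − 6) − 0 = 0, and there is no ∂_3, so H_2 = 0.

(K is a triangulation of the cylinder S^1 x I.)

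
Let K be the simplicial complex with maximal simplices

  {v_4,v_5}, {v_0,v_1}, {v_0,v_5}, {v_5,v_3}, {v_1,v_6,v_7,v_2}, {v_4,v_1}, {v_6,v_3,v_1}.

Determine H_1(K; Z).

Order the vertices as v_0 < v_1 < v_2 < v_3 < v_4 < v_5 < v_6 < v_7. Listing each simplex with vertices in this order, K has dimension 3 with simplices:

  0-simplices (8): [v_0], [v_1], [v_2], [v_3], [v_4], [v_5], [v_6], [v_7]
  1-simplices (13): [v_0,v_1], [v_0,v_5], [v_1,v_2], [v_1,v_3], [v_1,v_4], [v_1,v_6], [v_1,v_7], [v_2,v_6], [v_2,v_7], [v_3,v_5], [v_3,v_6], [v_4,v_5], [v_6,v_7]
  2-simplices (5): [v_1,v_2,v_6], [v_1,v_2,v_7], [v_1,v_3,v_6], [v_1,v_6,v_7], [v_2,v_6,v_7]
  3-simplices (1): [v_1,v_2,v_6,v_7]

so the chain groups are C_0 ≅ Z^8, C_1 ≅ Z^13, C_2 ≅ Z^5, C_3 ≅ Z^1.

The boundary map ∂_1: C_1 → C_0 is given by ∂[p,q] = [q] − [p].
As a 8×13 matrix over Z this has rank 7, with invariant factors (1,1,1,1,1,1,1).

Boundary ∂_2: C_2 → C_1 maps a triangle to the signed sum of its edges. For instance
  ∂[v_1,v_2,v_6] = [v_2,v_6] − [v_1,v_6] + [v_1,v_2],
  ∂[v_2,v_6,v_7] = [v_6,v_7] − [v_2,v_7] + [v_2,v_6].
The 13×5 boundary matrix has rank 4 and Smith normal form diag(1,1,1,1).

Boundary ∂_3: C_3 → C_2 sends each 3-simplex σ to the alternating sum Σ_i (−1)^i (σ with its i-th vertex removed). For instance
  ∂[v_1,v_2,v_6,v_7] = [v_2,v_6,v_7] − [v_1,v_6,v_7] + [v_1,v_2,v_7] − [v_1,v_2,v_6].
The resulting 5×1 matrix has rank 1, and its Smith normal form has invariant factors (1).

Reading off H_k = ker ∂_k / im ∂_{k+1}:

  H_1: rank ker ∂_1 − rank ∂_2 = (13 − 7) − 4 = 2, and the invariant factors of ∂_2 are all 1, so H_1 ≅ Z^2.

H_1 ≅ Z^2.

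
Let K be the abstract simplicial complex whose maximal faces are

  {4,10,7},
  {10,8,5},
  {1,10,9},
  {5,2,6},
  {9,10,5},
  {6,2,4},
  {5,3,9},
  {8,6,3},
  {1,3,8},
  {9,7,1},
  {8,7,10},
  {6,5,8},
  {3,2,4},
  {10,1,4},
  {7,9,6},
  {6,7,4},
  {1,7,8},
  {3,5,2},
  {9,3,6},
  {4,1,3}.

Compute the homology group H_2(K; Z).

Order the vertices as 1 < 2 < 3 < 4 < 5 < 6 < 7 < 8 < 9 < 10. Listing each simplex with vertices in this order, K has dimension 2 with simplices:

  0-simplices (10): [1], [2], [3], [4], [5], [6], [7], [8], [9], [10]
  1-simplices (30): (30 of them)
  2-simplices (20): (20 of them)

giving chain groups C_0 ≅ Z^10, C_1 ≅ Z^30, C_2 ≅ Z^20.

∂_1: C_1 → C_0 sends each edge [p,q] (with p < q) to q − p. For instance
  ∂[6,7] = [7] − [6].
The 10×30 boundary matrix has rank 9 and Smith normal form diag(1,1,1,1,1,1,1,1,1).

The boundary map ∂_2: C_2 → C_1 acts by ∂[p,q,r] = [q,r] − [p,r] + [p,q]. For instance
  ∂[5,9,10] = [9,10] − [5,10] + [5,9],
  ∂[2,3,4] = [3,4] − [2,4] + [2,3].
As a 30×20 matrix over Z this has rank 20, with invariant factors (1,1,1,1,1,1,1,1,1,1,1,1,1,1,1,1,1,1,1,2).

Now H_k = ker ∂_k / im ∂_{k+1}, so:

  H_2: rank ker ∂_2 − rank ∂_3 = (20 − 20) − 0 = 0, and there is no ∂_3, so H_2 ≅ 0.

(K is a triangulation of the Klein bottle.)

H_2 = 0.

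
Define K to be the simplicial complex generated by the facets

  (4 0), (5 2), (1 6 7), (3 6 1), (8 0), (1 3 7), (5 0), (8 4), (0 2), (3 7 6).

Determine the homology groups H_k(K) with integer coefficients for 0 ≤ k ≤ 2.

Take the total order 0 < 1 < 2 < 3 < 4 < 5 < 6 < 7 < 8 on the vertex set. Then K (dimension 2) consists of the simplices:

  0-simplices (9): [0], [1], [2], [3], [4], [5], [6], [7], [8]
  1-simplices (12): [0,2], [0,4], [0,5], [0,8], [1,3], [1,6], [1,7], [2,5], [3,6], [3,7], [4,8], [6,7]
  2-simplices (4): [1,3,6], [1,3,7], [1,6,7], [3,6,7]

Hence C_0 ≅ Z^9, C_1 ≅ Z^12, C_2 ≅ Z^4.

Boundary ∂_1: C_1 → C_0 sends each edge [p,q] (with p < q) to q − p.
The resulting 9×12 matrix has rank 7, and its Smith normal form has invariant factors (1,1,1,1,1,1,1).

The boundary map ∂_2: C_2 → C_1 acts by ∂[p,q,r] = [q,r] − [p,r] + [p,q]. For instance
  ∂[1,6,7] = [6,7] − [1,7] + [1,6],
  ∂[1,3,7] = [3,7] − [1,7] + [1,3].
This gives a 12×4 integer matrix of rank 3; reducing to Smith normal form yields diagonal entries (1,1,1).

Computing H_k = (kernel of ∂_k) / (image of ∂_{k+1}):

  H_0: rank C_0 − rank ∂_1 = 9 − 7 = 2, and the invariant factors of ∂_1 are all 1, so H_0 = Z^2.
  H_1: rank ker ∂_1 − rank ∂_2 = (12 − 7) − 3 = 2, and the invariant factors of ∂_2 are all 1, so H_1 = Z^2.
  H_2: rank ker ∂_2 − rank ∂_3 = (4 − 3) − 0 = 1, and there is no ∂_3, so H_2 = Z.

(K is a triangulation of the disjoint union of the 2-sphere S^2 and a wedge of 2 circles.)

H_0 = Z^2,  H_1 = Z^2,  H_2 = Z.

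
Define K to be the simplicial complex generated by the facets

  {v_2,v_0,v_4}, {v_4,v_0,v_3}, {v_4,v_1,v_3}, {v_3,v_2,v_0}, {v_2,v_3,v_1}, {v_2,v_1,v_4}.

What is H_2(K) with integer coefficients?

H_2 = Z.

Take the total order v_0 < v_1 < v_2 < v_3 < v_4 on the vertex set. Then K (dimension 2) consists of the simplices:

  0-simplices (5): [v_0], [v_1], [v_2], [v_3], [v_4]
  1-simplices (9): [v_0,v_2], [v_0,v_3], [v_0,v_4], [v_1,v_2], [v_1,v_3], [v_1,v_4], [v_2,v_3], [v_2,v_4], [v_3,v_4]
  2-simplices (6): [v_0,v_2,v_3], [v_0,v_2,v_4], [v_0,v_3,v_4], [v_1,v_2,v_3], [v_1,v_2,v_4], [v_1,v_3,v_4]

giving chain groups C_0 ≅ Z^5, C_1 ≅ Z^9, C_2 ≅ Z^6.

Boundary ∂_1: C_1 → C_0 maps an edge to its endpoints' difference, ∂[p,q] = q − p. For instance
  ∂[v_0,v_4] = [v_4] − [v_0].
As a 5×9 matrix over Z this has rank 4, with invariant factors (1,1,1,1).

The boundary map ∂_2: C_2 → C_1 sends each 2-simplex [p,q,r] to [q,r] − [p,r] + [p,q]. For instance
  ∂[v_0,v_2,v_4] = [v_2,v_4] − [v_0,v_4] + [v_0,v_2],
  ∂[v_1,v_3,v_4] = [v_3,v_4] − [v_1,v_4] + [v_1,v_3].
This gives a 9×6 integer matrix of rank 5; reducing to Smith normal form yields diagonal entries (1,1,1,1,1).

Computing H_k = (kernel of ∂_k) / (image of ∂_{k+1}):

  H_2: rank ker ∂_2 − rank ∂_3 = (6 − 5) − 0 = 1, and there is no ∂_3, so H_2 = Z.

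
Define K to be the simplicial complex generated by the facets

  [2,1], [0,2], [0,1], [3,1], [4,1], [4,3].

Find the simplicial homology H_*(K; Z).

H_0 = Z,  H_1 = Z^2.

We work with the vertex ordering 0 < 1 < 2 < 3 < 4. The simplices of K, each written with vertices in increasing order, are:

  0-simplices (5): [0], [1], [2], [3], [4]
  1-simplices (6): [0,1], [0,2], [1,2], [1,3], [1,4], [3,4]

giving chain groups C_0 ≅ Z^5, C_1 ≅ Z^6.

The boundary map ∂_1: C_1 → C_0 is given by ∂[p,q] = [q] − [p]. For instance
  ∂[1,2] = [2] − [1].
The 5×6 boundary matrix has rank 4 and Smith normal form diag(1,1,1,1).

Computing H_k = (kernel of ∂_k) / (image of ∂_{k+1}):

  H_0: rank C_0 − rank ∂_1 = 5 − 4 = 1, and the invariant factors of ∂_1 are all 1, so H_0 ≅ Z.
  H_1: rank ker ∂_1 − rank ∂_2 = (6 − 4) − 0 = 2, and there is no ∂_2, so H_1 ≅ Z^2.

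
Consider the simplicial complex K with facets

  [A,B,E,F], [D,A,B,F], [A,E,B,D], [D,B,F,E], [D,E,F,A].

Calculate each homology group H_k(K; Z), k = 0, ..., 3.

H_0 ≅ Z,  H_1 = 0,  H_2 = 0,  H_3 ≅ Z.

Fix the vertex order A < B < D < E < F and write every simplex with vertices in increasing order. Then dim K = 3 and the simplices of K are:

  0-simplices (5): A, B, D, E, F
  1-simplices (10): AB, AD, AE, AF, BD, BE, BF, DE, DF, EF
  2-simplices (10): ABD, ABE, ABF, ADE, ADF, AEF, BDE, BDF, BEF, DEF
  3-simplices (5): ABDE, ABDF, ABEF, ADEF, BDEF

so the chain groups are C_0 ≅ Z^5, C_1 ≅ Z^10, C_2 ≅ Z^10, C_3 ≅ Z^5.

The boundary map ∂_1: C_1 → C_0 sends each edge [p,q] (with p < q) to q − p. For instance
  ∂BD = D − B.
The resulting 5×10 matrix has rank 4, and its Smith normal form has invariant factors (1,1,1,1).

Boundary ∂_2: C_2 → C_1 sends each 2-simplex [p,q,r] to [q,r] − [p,r] + [p,q]. For instance
  ∂BEF = EF − BF + BE,
  ∂BDE = DE − BE + BD.
The 10×10 boundary matrix has rank 6 and Smith normal form diag(1,1,1,1,1,1).

Boundary ∂_3: C_3 → C_2 sends each 3-simplex σ to the alternating sum Σ_i (−1)^i (σ with its i-th vertex removed). For instance
  ∂ADEF = DEF − AEF + ADF − ADE,
  ∂ABDE = BDE − ADE + ABE − ABD.
The 10×5 boundary matrix has rank 4 and Smith normal form diag(1,1,1,1).

Reading off H_k = ker ∂_k / im ∂_{k+1}:

  H_0: rank C_0 − rank ∂_1 = 5 − 4 = 1, and the invariant factors of ∂_1 are all 1, so H_0 = Z.
  H_1: rank ker ∂_1 − rank ∂_2 = (10 − 4) − 6 = 0, and the invariant factors of ∂_2 are all 1, so H_1 = 0.
  H_2: rank ker ∂_2 − rank ∂_3 = (10 − 6) − 4 = 0, and the invariant factors of ∂_3 are all 1, so H_2 = 0.
  H_3: rank ker ∂_3 − rank ∂_4 = (5 − 4) − 0 = 1, and there is no ∂_4, so H_3 = Z.

As a check, the Euler characteristic is 5 − 10 + 10 − 5 = 0, which agrees with 1 − 0 + 0 − 1 = 0.
(K is a triangulation of the 3-sphere S^3.)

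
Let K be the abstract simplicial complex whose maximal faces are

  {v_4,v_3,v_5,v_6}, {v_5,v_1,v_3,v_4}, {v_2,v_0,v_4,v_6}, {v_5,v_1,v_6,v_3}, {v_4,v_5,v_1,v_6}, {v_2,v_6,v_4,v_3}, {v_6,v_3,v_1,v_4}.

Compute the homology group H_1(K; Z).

H_1 = 0.

Order the vertices as v_0 < v_1 < v_2 < v_3 < v_4 < v_5 < v_6. Listing each simplex with vertices in this order, K has dimension 3 with simplices:

  0-simplices (7): [v_0], [v_1], [v_2], [v_3], [v_4], [v_5], [v_6]
  1-simplices (16): (16 of them)
  2-simplices (16): (16 of them)
  3-simplices (7): [v_0,v_2,v_4,v_6], [v_1,v_3,v_4,v_5], [v_1,v_3,v_4,v_6], [v_1,v_3,v_5,v_6], [v_1,v_4,v_5,v_6], [v_2,v_3,v_4,v_6], [v_3,v_4,v_5,v_6]

giving chain groups C_0 ≅ Z^7, C_1 ≅ Z^16, C_2 ≅ Z^16, C_3 ≅ Z^7.

Boundary ∂_1: C_1 → C_0 sends each edge [p,q] (with p < q) to q − p. For instance
  ∂[v_0,v_6] = [v_6] − [v_0].
The 7×16 boundary matrix has rank 6 and Smith normal form diag(1,1,1,1,1,1).

∂_2: C_2 → C_1 maps a triangle to the signed sum of its edges. For instance
  ∂[v_1,v_4,v_6] = [v_4,v_6] − [v_1,v_6] + [v_1,v_4],
  ∂[v_0,v_2,v_4] = [v_2,v_4] − [v_0,v_4] + [v_0,v_2].
The 16×16 boundary matrix has rank 10 and Smith normal form diag(1,1,1,1,1,1,1,1,1,1).

∂_3: C_3 → C_2 sends each 3-simplex σ to the alternating sum Σ_i (−1)^i (σ with its i-th vertex removed). For instance
  ∂[v_0,v_2,v_4,v_6] = [v_2,v_4,v_6] − [v_0,v_4,v_6] + [v_0,v_2,v_6] − [v_0,v_2,v_4],
  ∂[v_1,v_3,v_5,v_6] = [v_3,v_5,v_6] − [v_1,v_5,v_6] + [v_1,v_3,v_6] − [v_1,v_3,v_5].
The resulting 16×7 matrix has rank 6, and its Smith normal form has invariant factors (1,1,1,1,1,1).

Reading off H_k = ker ∂_k / im ∂_{k+1}:

  H_1: rank ker ∂_1 − rank ∂_2 = (16 − 6) − 10 = 0, and the invariant factors of ∂_2 are all 1, so H_1 ≅ 0.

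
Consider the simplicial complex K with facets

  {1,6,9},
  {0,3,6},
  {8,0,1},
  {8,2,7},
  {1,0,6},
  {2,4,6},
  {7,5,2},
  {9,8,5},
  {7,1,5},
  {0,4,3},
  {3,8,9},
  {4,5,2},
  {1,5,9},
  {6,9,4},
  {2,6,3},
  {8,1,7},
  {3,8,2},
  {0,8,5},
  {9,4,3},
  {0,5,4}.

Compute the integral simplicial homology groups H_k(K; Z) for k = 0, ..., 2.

Take the total order 0 < 1 < 2 < 3 < 4 < 5 < 6 < 7 < 8 < 9 on the vertex set. Then K (dimension 2) consists of the simplices:

  0-simplices (10): [0], [1], [2], [3], [4], [5], [6], [7], [8], [9]
  1-simplices (30): (30 of them)
  2-simplices (20): (20 of them)

so the chain groups are C_0 ≅ Z^10, C_1 ≅ Z^30, C_2 ≅ Z^20.

Boundary ∂_1: C_1 → C_0 maps an edge to its endpoints' difference, ∂[p,q] = q − p.
This gives a 10×30 integer matrix of rank 9; reducing to Smith normal form yields diagonal entries (1,1,1,1,1,1,1,1,1).

Boundary ∂_2: C_2 → C_1 maps a triangle to the signed sum of its edges. For instance
  ∂[0,4,5] = [4,5] − [0,5] + [0,4],
  ∂[2,5,7] = [5,7] − [2,7] + [2,5].
The 30×20 boundary matrix has rank 20 and Smith normal form diag(1,1,1,1,1,1,1,1,1,1,1,1,1,1,1,1,1,1,1,2).

Reading off H_k = ker ∂_k / im ∂_{k+1}:

  H_0: rank C_0 − rank ∂_1 = 10 − 9 = 1, and the invariant factors of ∂_1 are all 1, so H_0 = Z.
  H_1: rank ker ∂_1 − rank ∂_2 = (30 − 9) − 20 = 1, and ∂_2 has invariant factor 2 > 1, so H_1 = Z ⊕ Z/2.
  H_2: rank ker ∂_2 − rank ∂_3 = (20 − 20) − 0 = 0, and there is no ∂_3, so H_2 = 0.

As a check, the Euler characteristic is 10 − 30 + 20 = 0, which agrees with 1 − 1 + 0 = 0.
(K is a triangulation of the Klein bottle.)

H_0 = Z,  H_1 = Z ⊕ Z/2,  H_2 = 0.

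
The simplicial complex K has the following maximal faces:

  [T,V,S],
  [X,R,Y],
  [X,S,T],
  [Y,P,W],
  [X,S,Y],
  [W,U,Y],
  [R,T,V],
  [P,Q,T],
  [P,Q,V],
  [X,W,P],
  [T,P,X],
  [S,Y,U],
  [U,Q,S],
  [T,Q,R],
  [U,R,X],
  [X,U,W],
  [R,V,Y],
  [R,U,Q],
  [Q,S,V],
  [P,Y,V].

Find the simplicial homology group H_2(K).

Fix the vertex order P < Q < R < S < T < U < V < W < X < Y and write every simplex with vertices in increasing order. Then dim K = 2 and the simplices of K are:

  0-simplices (10): P, Q, R, S, T, U, V, W, X, Y
  1-simplices (30): PQ, PT, PV, PW, PX, PY, QR, QS, QT, QU, QV, RT, RU, RV, RX, RY, ST, SU, SV, SX, SY, TV, TX, UW, UX, UY, VY, WX, WY, XY
  2-simplices (20): PQT, PQV, PTX, PVY, PWX, PWY, QRT, QRU, QSU, QSV, RTV, RUX, RVY, RXY, STV, STX, SUY, SXY, UWX, UWY

giving chain groups C_0 ≅ Z^10, C_1 ≅ Z^30, C_2 ≅ Z^20.

Boundary ∂_1: C_1 → C_0 is given by ∂[p,q] = [q] − [p].
The 10×30 boundary matrix has rank 9 and Smith normal form diag(1,1,1,1,1,1,1,1,1).

∂_2: C_2 → C_1 acts by ∂[p,q,r] = [q,r] − [p,r] + [p,q]. For instance
  ∂SXY = XY − SY + SX,
  ∂RXY = XY − RY + RX.
This gives a 30×20 integer matrix of rank 20; reducing to Smith normal form yields diagonal entries (1,1,1,1,1,1,1,1,1,1,1,1,1,1,1,1,1,1,1,2).

Now H_k = ker ∂_k / im ∂_{k+1}, so:

  H_2: rank ker ∂_2 − rank ∂_3 = (20 − 20) − 0 = 0, and there is no ∂_3, so H_2 ≅ 0.

H_2 ≅ 0.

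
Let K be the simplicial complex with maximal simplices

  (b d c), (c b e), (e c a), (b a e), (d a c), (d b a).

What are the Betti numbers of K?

Order the vertices as a < b < c < d < e. Listing each simplex with vertices in this order, K has dimension 2 with simplices:

  0-simplices (5): a, b, c, d, e
  1-simplices (9): ab, ac, ad, ae, bc, bd, be, cd, ce
  2-simplices (6): abd, abe, acd, ace, bcd, bce

giving chain groups C_0 ≅ Z^5, C_1 ≅ Z^9, C_2 ≅ Z^6.

The boundary map ∂_1: C_1 → C_0 maps an edge to its endpoints' difference, ∂[p,q] = q − p. For instance
  ∂ce = e − c.
This gives a 5×9 integer matrix of rank 4; reducing to Smith normal form yields diagonal entries (1,1,1,1).

∂_2: C_2 → C_1 maps a triangle to the signed sum of its edges. For instance
  ∂bcd = cd − bd + bc,
  ∂acd = cd − ad + ac.
The 9×6 boundary matrix has rank 5 and Smith normal form diag(1,1,1,1,1).

Reading off H_k = ker ∂_k / im ∂_{k+1}:

  H_0: rank C_0 − rank ∂_1 = 5 − 4 = 1, and the invariant factors of ∂_1 are all 1, so H_0 ≅ Z.
  H_1: rank ker ∂_1 − rank ∂_2 = (9 − 4) − 5 = 0, and the invariant factors of ∂_2 are all 1, so H_1 ≅ 0.
  H_2: rank ker ∂_2 − rank ∂_3 = (6 − 5) − 0 = 1, and there is no ∂_3, so H_2 ≅ Z.

Hence the Betti numbers are b_0 = 1, b_1 = 0, b_2 = 1.

b_0 = 1, b_1 = 0, b_2 = 1.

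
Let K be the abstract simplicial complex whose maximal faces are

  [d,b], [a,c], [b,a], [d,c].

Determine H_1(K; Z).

Fix the vertex order a < b < c < d and write every simplex with vertices in increasing order. Then dim K = 1 and the simplices of K are:

  0-simplices (4): a, b, c, d
  1-simplices (4): ab, ac, bd, cd

so the chain groups are C_0 ≅ Z^4, C_1 ≅ Z^4.

The boundary map ∂_1: C_1 → C_0 maps an edge to its endpoints' difference, ∂[p,q] = q − p. For instance
  ∂cd = d − c.
As a 4×4 matrix over Z this has rank 3, with invariant factors (1,1,1).

Reading off H_k = ker ∂_k / im ∂_{k+1}:

  H_1: rank ker ∂_1 − rank ∂_2 = (4 − 3) − 0 = 1, and there is no ∂_2, so H_1 = Z.

H_1 ≅ Z.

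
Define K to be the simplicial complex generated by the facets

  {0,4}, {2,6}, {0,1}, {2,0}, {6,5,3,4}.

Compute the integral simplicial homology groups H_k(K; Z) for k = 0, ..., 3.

We work with the vertex ordering 0 < 1 < 2 < 3 < 4 < 5 < 6. The simplices of K, each written with vertices in increasing order, are:

  0-simplices (7): [0], [1], [2], [3], [4], [5], [6]
  1-simplices (10): [0,1], [0,2], [0,4], [2,6], [3,4], [3,5], [3,6], [4,5], [4,6], [5,6]
  2-simplices (4): [3,4,5], [3,4,6], [3,5,6], [4,5,6]
  3-simplices (1): [3,4,5,6]

Hence C_0 ≅ Z^7, C_1 ≅ Z^10, C_2 ≅ Z^4, C_3 ≅ Z^1.

The boundary map ∂_1: C_1 → C_0 maps an edge to its endpoints' difference, ∂[p,q] = q − p.
As a 7×10 matrix over Z this has rank 6, with invariant factors (1,1,1,1,1,1).

∂_2: C_2 → C_1 acts by ∂[p,q,r] = [q,r] − [p,r] + [p,q]. For instance
  ∂[3,4,6] = [4,6] − [3,6] + [3,4],
  ∂[3,4,5] = [4,5] − [3,5] + [3,4].
This gives a 10×4 integer matrix of rank 3; reducing to Smith normal form yields diagonal entries (1,1,1).

The boundary map ∂_3: C_3 → C_2 sends each 3-simplex σ to the alternating sum Σ_i (−1)^i (σ with its i-th vertex removed). For instance
  ∂[3,4,5,6] = [4,5,6] − [3,5,6] + [3,4,6] − [3,4,5].
As a 4×1 matrix over Z this has rank 1, with invariant factors (1).

Computing H_k = (kernel of ∂_k) / (image of ∂_{k+1}):

  H_0: rank C_0 − rank ∂_1 = 7 − 6 = 1, and the invariant factors of ∂_1 are all 1, so H_0 = Z.
  H_1: rank ker ∂_1 − rank ∂_2 = (10 − 6) − 3 = 1, and the invariant factors of ∂_2 are all 1, so H_1 = Z.
  H_2: rank ker ∂_2 − rank ∂_3 = (4 − 3) − 1 = 0, and the invariant factors of ∂_3 are all 1, so H_2 = 0.
  H_3: rank ker ∂_3 − rank ∂_4 = (1 − 1) − 0 = 0, and there is no ∂_4, so H_3 = 0.

H_0 ≅ Z,  H_1 ≅ Z,  H_2 = 0,  H_3 = 0.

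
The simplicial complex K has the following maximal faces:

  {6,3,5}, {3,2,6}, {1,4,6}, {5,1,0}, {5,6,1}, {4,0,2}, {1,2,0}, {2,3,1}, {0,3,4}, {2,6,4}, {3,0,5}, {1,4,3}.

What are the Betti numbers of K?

K has 7 vertices, 18 edges, 12 triangles.
rank ∂_0 = 0, rank ∂_1 = 6 ⇒ b_0 = 7 − 0 − 6 = 1; all invariant factors of ∂_1 are 1 so no torsion. So H_0 ≅ Z.
rank ∂_1 = 6, rank ∂_2 = 12 ⇒ b_1 = 18 − 6 − 12 = 0; ∂_2 has invariant factor(s) [2] giving torsion. So H_1 ≅ Z/2Z.
rank ∂_2 = 12, rank ∂_3 = 0 ⇒ b_2 = 12 − 12 − 0 = 0. So H_2 ≅ 0.

b_0 = 1, b_1 = 0, b_2 = 0.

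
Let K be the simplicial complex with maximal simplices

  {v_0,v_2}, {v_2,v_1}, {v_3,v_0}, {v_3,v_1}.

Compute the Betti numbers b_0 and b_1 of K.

Fix the vertex order v_0 < v_1 < v_2 < v_3 and write every simplex with vertices in increasing order. Then dim K = 1 and the simplices of K are:

  0-simplices (4): [v_0], [v_1], [v_2], [v_3]
  1-simplices (4): [v_0,v_2], [v_0,v_3], [v_1,v_2], [v_1,v_3]

giving chain groups C_0 ≅ Z^4, C_1 ≅ Z^4.

∂_1: C_1 → C_0 sends each edge [p,q] (with p < q) to q − p. For instance
  ∂[v_0,v_3] = [v_3] − [v_0].
The resulting 4×4 matrix has rank 3, and its Smith normal form has invariant factors (1,1,1).

Reading off H_k = ker ∂_k / im ∂_{k+1}:

  H_0: rank C_0 − rank ∂_1 = 4 − 3 = 1, and the invariant factors of ∂_1 are all 1, so H_0 ≅ Z.
  H_1: rank ker ∂_1 − rank ∂_2 = (4 − 3) − 0 = 1, and there is no ∂_2, so H_1 ≅ Z.

As a check, the Euler characteristic is 4 − 4 = 0, which agrees with 1 − 1 = 0.
(K is a triangulation of the circle S^1.)

Hence the Betti numbers are b_0 = 1, b_1 = 1.

b_0 = 1, b_1 = 1.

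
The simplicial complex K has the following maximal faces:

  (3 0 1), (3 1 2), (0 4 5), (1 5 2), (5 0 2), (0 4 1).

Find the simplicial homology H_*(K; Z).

H_0 = Z,  H_1 = Z,  H_2 = 0.

Take the total order 0 < 1 < 2 < 3 < 4 < 5 on the vertex set. Then K (dimension 2) consists of the simplices:

  0-simplices (6): [0], [1], [2], [3], [4], [5]
  1-simplices (12): [0,1], [0,2], [0,3], [0,4], [0,5], [1,2], [1,3], [1,4], [1,5], [2,3], [2,5], [4,5]
  2-simplices (6): [0,1,3], [0,1,4], [0,2,5], [0,4,5], [1,2,3], [1,2,5]

so the chain groups are C_0 ≅ Z^6, C_1 ≅ Z^12, C_2 ≅ Z^6.

The boundary map ∂_1: C_1 → C_0 is given by ∂[p,q] = [q] − [p]. For instance
  ∂[0,5] = [5] − [0].
This gives a 6×12 integer matrix of rank 5; reducing to Smith normal form yields diagonal entries (1,1,1,1,1).

The boundary map ∂_2: C_2 → C_1 maps a triangle to the signed sum of its edges. For instance
  ∂[1,2,3] = [2,3] − [1,3] + [1,2],
  ∂[0,1,3] = [1,3] − [0,3] + [0,1].
The resulting 12×6 matrix has rank 6, and its Smith normal form has invariant factors (1,1,1,1,1,1).

From H_k ≅ ker(∂_k) / im(∂_{k+1}) we obtain:

  H_0: rank C_0 − rank ∂_1 = 6 − 5 = 1, and the invariant factors of ∂_1 are all 1, so H_0 ≅ Z.
  H_1: rank ker ∂_1 − rank ∂_2 = (12 − 5) − 6 = 1, and the invariant factors of ∂_2 are all 1, so H_1 ≅ Z.
  H_2: rank ker ∂_2 − rank ∂_3 = (6 − 6) − 0 = 0, and there is no ∂_3, so H_2 ≅ 0.

As a check, the Euler characteristic is 6 − 12 + 6 = 0, which agrees with 1 − 1 + 0 = 0.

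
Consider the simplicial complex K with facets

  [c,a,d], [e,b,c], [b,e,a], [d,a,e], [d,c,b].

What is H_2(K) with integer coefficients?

H_2 ≅ 0.

Take the total order a < b < c < d < e on the vertex set. Then K (dimension 2) consists of the simplices:

  0-simplices (5): a, b, c, d, e
  1-simplices (10): ab, ac, ad, ae, bc, bd, be, cd, ce, de
  2-simplices (5): abe, acd, ade, bcd, bce

Hence C_0 ≅ Z^5, C_1 ≅ Z^10, C_2 ≅ Z^5.

∂_1: C_1 → C_0 maps an edge to its endpoints' difference, ∂[p,q] = q − p. For instance
  ∂cd = d − c.
The resulting 5×10 matrix has rank 4, and its Smith normal form has invariant factors (1,1,1,1).

∂_2: C_2 → C_1 acts by ∂[p,q,r] = [q,r] − [p,r] + [p,q]. For instance
  ∂bce = ce − be + bc,
  ∂acd = cd − ad + ac.
As a 10×5 matrix over Z this has rank 5, with invariant factors (1,1,1,1,1).

From H_k ≅ ker(∂_k) / im(∂_{k+1}) we obtain:

  H_2: rank ker ∂_2 − rank ∂_3 = (5 − 5) − 0 = 0, and there is no ∂_3, so H_2 = 0.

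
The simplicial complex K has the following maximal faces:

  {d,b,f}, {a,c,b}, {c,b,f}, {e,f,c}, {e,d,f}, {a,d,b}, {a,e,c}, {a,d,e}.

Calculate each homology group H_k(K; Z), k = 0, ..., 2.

Fix the vertex order a < b < c < d < e < f and write every simplex with vertices in increasing order. Then dim K = 2 and the simplices of K are:

  0-simplices (6): a, b, c, d, e, f
  1-simplices (12): ab, ac, ad, ae, bc, bd, bf, ce, cf, de, df, ef
  2-simplices (8): abc, abd, ace, ade, bcf, bdf, cef, def

giving chain groups C_0 ≅ Z^6, C_1 ≅ Z^12, C_2 ≅ Z^8.

The boundary map ∂_1: C_1 → C_0 sends each edge [p,q] (with p < q) to q − p.
The 6×12 boundary matrix has rank 5 and Smith normal form diag(1,1,1,1,1).

Boundary ∂_2: C_2 → C_1 sends each 2-simplex [p,q,r] to [q,r] − [p,r] + [p,q]. For instance
  ∂abd = bd − ad + ab,
  ∂bcf = cf − bf + bc.
The resulting 12×8 matrix has rank 7, and its Smith normal form has invariant factors (1,1,1,1,1,1,1).

Reading off H_k = ker ∂_k / im ∂_{k+1}:

  H_0: rank C_0 − rank ∂_1 = 6 − 5 = 1, and the invariant factors of ∂_1 are all 1, so H_0 = Z.
  H_1: rank ker ∂_1 − rank ∂_2 = (12 − 5) − 7 = 0, and the invariant factors of ∂_2 are all 1, so H_1 = 0.
  H_2: rank ker ∂_2 − rank ∂_3 = (8 − 7) − 0 = 1, and there is no ∂_3, so H_2 = Z.

(K is a triangulation of the 2-sphere S^2.)

H_0 = Z,  H_1 = 0,  H_2 = Z.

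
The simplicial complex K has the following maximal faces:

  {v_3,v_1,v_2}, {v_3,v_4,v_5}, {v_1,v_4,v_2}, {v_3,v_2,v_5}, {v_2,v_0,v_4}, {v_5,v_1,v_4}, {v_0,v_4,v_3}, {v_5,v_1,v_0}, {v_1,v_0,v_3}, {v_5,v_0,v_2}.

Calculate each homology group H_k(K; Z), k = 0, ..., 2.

H_0 ≅ Z,  H_1 ≅ Z/2,  H_2 = 0.

Take the total order v_0 < v_1 < v_2 < v_3 < v_4 < v_5 on the vertex set. Then K (dimension 2) consists of the simplices:

  0-simplices (6): [v_0], [v_1], [v_2], [v_3], [v_4], [v_5]
  1-simplices (15): (15 of them)
  2-simplices (10): [v_0,v_1,v_3], [v_0,v_1,v_5], [v_0,v_2,v_4], [v_0,v_2,v_5], [v_0,v_3,v_4], [v_1,v_2,v_3], [v_1,v_2,v_4], [v_1,v_4,v_5], [v_2,v_3,v_5], [v_3,v_4,v_5]

Hence C_0 ≅ Z^6, C_1 ≅ Z^15, C_2 ≅ Z^10.

Boundary ∂_1: C_1 → C_0 is given by ∂[p,q] = [q] − [p].
The 6×15 boundary matrix has rank 5 and Smith normal form diag(1,1,1,1,1).

The boundary map ∂_2: C_2 → C_1 maps a triangle to the signed sum of its edges. For instance
  ∂[v_1,v_4,v_5] = [v_4,v_5] − [v_1,v_5] + [v_1,v_4],
  ∂[v_0,v_1,v_5] = [v_1,v_5] − [v_0,v_5] + [v_0,v_1].
This gives a 15×10 integer matrix of rank 10; reducing to Smith normal form yields diagonal entries (1,1,1,1,1,1,1,1,1,2).

Reading off H_k = ker ∂_k / im ∂_{k+1}:

  H_0: rank C_0 − rank ∂_1 = 6 − 5 = 1, and the invariant factors of ∂_1 are all 1, so H_0 = Z.
  H_1: rank ker ∂_1 − rank ∂_2 = (15 − 5) − 10 = 0, and ∂_2 has invariant factor 2 > 1, so H_1 = Z/2.
  H_2: rank ker ∂_2 − rank ∂_3 = (10 − 10) − 0 = 0, and there is no ∂_3, so H_2 = 0.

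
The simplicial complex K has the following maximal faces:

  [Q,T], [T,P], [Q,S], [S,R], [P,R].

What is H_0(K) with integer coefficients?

Fix the vertex order P < Q < R < S < T and write every simplex with vertices in increasing order. Then dim K = 1 and the simplices of K are:

  0-simplices (5): P, Q, R, S, T
  1-simplices (5): PR, PT, QS, QT, RS

giving chain groups C_0 ≅ Z^5, C_1 ≅ Z^5.

∂_1: C_1 → C_0 sends each edge [p,q] (with p < q) to q − p. For instance
  ∂QT = T − Q.
The 5×5 boundary matrix has rank 4 and Smith normal form diag(1,1,1,1).

From H_k ≅ ker(∂_k) / im(∂_{k+1}) we obtain:

  H_0: rank C_0 − rank ∂_1 = 5 − 4 = 1, and the invariant factors of ∂_1 are all 1, so H_0 = Z.

(K is a triangulation of the circle S^1.)

H_0 = Z.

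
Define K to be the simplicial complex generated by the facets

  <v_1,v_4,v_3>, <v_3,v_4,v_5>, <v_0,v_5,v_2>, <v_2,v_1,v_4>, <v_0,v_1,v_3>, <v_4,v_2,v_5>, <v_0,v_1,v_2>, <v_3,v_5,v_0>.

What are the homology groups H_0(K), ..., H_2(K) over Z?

H_0 ≅ Z,  H_1 = 0,  H_2 ≅ Z.

Take the total order v_0 < v_1 < v_2 < v_3 < v_4 < v_5 on the vertex set. Then K (dimension 2) consists of the simplices:

  0-simplices (6): [v_0], [v_1], [v_2], [v_3], [v_4], [v_5]
  1-simplices (12): [v_0,v_1], [v_0,v_2], [v_0,v_3], [v_0,v_5], [v_1,v_2], [v_1,v_3], [v_1,v_4], [v_2,v_4], [v_2,v_5], [v_3,v_4], [v_3,v_5], [v_4,v_5]
  2-simplices (8): [v_0,v_1,v_2], [v_0,v_1,v_3], [v_0,v_2,v_5], [v_0,v_3,v_5], [v_1,v_2,v_4], [v_1,v_3,v_4], [v_2,v_4,v_5], [v_3,v_4,v_5]

Hence C_0 ≅ Z^6, C_1 ≅ Z^12, C_2 ≅ Z^8.

∂_1: C_1 → C_0 maps an edge to its endpoints' difference, ∂[p,q] = q − p. For instance
  ∂[v_3,v_4] = [v_4] − [v_3].
The resulting 6×12 matrix has rank 5, and its Smith normal form has invariant factors (1,1,1,1,1).

Boundary ∂_2: C_2 → C_1 maps a triangle to the signed sum of its edges. For instance
  ∂[v_0,v_1,v_3] = [v_1,v_3] − [v_0,v_3] + [v_0,v_1],
  ∂[v_0,v_1,v_2] = [v_1,v_2] − [v_0,v_2] + [v_0,v_1].
The resulting 12×8 matrix has rank 7, and its Smith normal form has invariant factors (1,1,1,1,1,1,1).

From H_k ≅ ker(∂_k) / im(∂_{k+1}) we obtain:

  H_0: rank C_0 − rank ∂_1 = 6 − 5 = 1, and the invariant factors of ∂_1 are all 1, so H_0 = Z.
  H_1: rank ker ∂_1 − rank ∂_2 = (12 − 5) − 7 = 0, and the invariant factors of ∂_2 are all 1, so H_1 = 0.
  H_2: rank ker ∂_2 − rank ∂_3 = (8 − 7) − 0 = 1, and there is no ∂_3, so H_2 = Z.

As a check, the Euler characteristic is 6 − 12 + 8 = 2, which agrees with 1 − 0 + 1 = 2.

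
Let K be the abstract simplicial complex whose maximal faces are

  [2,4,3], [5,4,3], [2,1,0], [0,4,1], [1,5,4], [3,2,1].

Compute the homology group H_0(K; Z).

H_0 = Z.

We work with the vertex ordering 0 < 1 < 2 < 3 < 4 < 5. The simplices of K, each written with vertices in increasing order, are:

  0-simplices (6): [0], [1], [2], [3], [4], [5]
  1-simplices (12): [0,1], [0,2], [0,4], [1,2], [1,3], [1,4], [1,5], [2,3], [2,4], [3,4], [3,5], [4,5]
  2-simplices (6): [0,1,2], [0,1,4], [1,2,3], [1,4,5], [2,3,4], [3,4,5]

giving chain groups C_0 ≅ Z^6, C_1 ≅ Z^12, C_2 ≅ Z^6.

The boundary map ∂_1: C_1 → C_0 maps an edge to its endpoints' difference, ∂[p,q] = q − p.
As a 6×12 matrix over Z this has rank 5, with invariant factors (1,1,1,1,1).

∂_2: C_2 → C_1 maps a triangle to the signed sum of its edges. For instance
  ∂[0,1,2] = [1,2] − [0,2] + [0,1],
  ∂[1,2,3] = [2,3] − [1,3] + [1,2].
As a 12×6 matrix over Z this has rank 6, with invariant factors (1,1,1,1,1,1).

Computing H_k = (kernel of ∂_k) / (image of ∂_{k+1}):

  H_0: rank C_0 − rank ∂_1 = 6 − 5 = 1, and the invariant factors of ∂_1 are all 1, so H_0 ≅ Z.

(K is a triangulation of the cylinder S^1 x I.)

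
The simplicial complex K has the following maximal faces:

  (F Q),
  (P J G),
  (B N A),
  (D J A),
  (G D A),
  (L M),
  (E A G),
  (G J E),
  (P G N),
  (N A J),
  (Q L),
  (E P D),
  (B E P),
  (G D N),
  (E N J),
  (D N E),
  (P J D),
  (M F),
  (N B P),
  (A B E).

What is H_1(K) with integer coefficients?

We work with the vertex ordering A < B < D < E < F < G < J < L < M < N < P < Q. The simplices of K, each written with vertices in increasing order, are:

  0-simplices (12): A, B, D, E, F, G, J, L, M, N, P, Q
  1-simplices (28): AB, AD, AE, AG, AJ, AN, BE, BN, BP, DE, DG, DJ, DN, DP, EG, EJ, EN, EP, FM, FQ, GJ, GN, GP, JN, JP, LM, LQ, NP
  2-simplices (16): ABE, ABN, ADG, ADJ, AEG, AJN, BEP, BNP, DEN, DEP, DGN, DJP, EGJ, EJN, GJP, GNP

Hence C_0 ≅ Z^12, C_1 ≅ Z^28, C_2 ≅ Z^16.

∂_1: C_1 → C_0 maps an edge to its endpoints' difference, ∂[p,q] = q − p. For instance
  ∂BE = E − B.
The resulting 12×28 matrix has rank 10, and its Smith normal form has invariant factors (1,1,1,1,1,1,1,1,1,1).

Boundary ∂_2: C_2 → C_1 acts by ∂[p,q,r] = [q,r] − [p,r] + [p,q]. For instance
  ∂ADG = DG − AG + AD,
  ∂DGN = GN − DN + DG.
As a 28×16 matrix over Z this has rank 15, with invariant factors (1,1,1,1,1,1,1,1,1,1,1,1,1,1,1).

Now H_k = ker ∂_k / im ∂_{k+1}, so:

  H_1: rank ker ∂_1 − rank ∂_2 = (28 − 10) − 15 = 3, and the invariant factors of ∂_2 are all 1, so H_1 = Z^3.

H_1 = Z^3.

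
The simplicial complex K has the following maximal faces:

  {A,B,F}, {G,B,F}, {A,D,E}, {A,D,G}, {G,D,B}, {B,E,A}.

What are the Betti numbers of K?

b_0 = 1, b_1 = 1, b_2 = 0.

Order the vertices as A < B < D < E < F < G. Listing each simplex with vertices in this order, K has dimension 2 with simplices:

  0-simplices (6): A, B, D, E, F, G
  1-simplices (12): AB, AD, AE, AF, AG, BD, BE, BF, BG, DE, DG, FG
  2-simplices (6): ABE, ABF, ADE, ADG, BDG, BFG

so the chain groups are C_0 ≅ Z^6, C_1 ≅ Z^12, C_2 ≅ Z^6.

The boundary map ∂_1: C_1 → C_0 sends each edge [p,q] (with p < q) to q − p. For instance
  ∂AD = D − A.
The 6×12 boundary matrix has rank 5 and Smith normal form diag(1,1,1,1,1).

Boundary ∂_2: C_2 → C_1 acts by ∂[p,q,r] = [q,r] − [p,r] + [p,q]. For instance
  ∂ADG = DG − AG + AD,
  ∂ABF = BF − AF + AB.
This gives a 12×6 integer matrix of rank 6; reducing to Smith normal form yields diagonal entries (1,1,1,1,1,1).

From H_k ≅ ker(∂_k) / im(∂_{k+1}) we obtain:

  H_0: rank C_0 − rank ∂_1 = 6 − 5 = 1, and the invariant factors of ∂_1 are all 1, so H_0 ≅ Z.
  H_1: rank ker ∂_1 − rank ∂_2 = (12 − 5) − 6 = 1, and the invariant factors of ∂_2 are all 1, so H_1 ≅ Z.
  H_2: rank ker ∂_2 − rank ∂_3 = (6 − 6) − 0 = 0, and there is no ∂_3, so H_2 ≅ 0.

As a check, the Euler characteristic is 6 − 12 + 6 = 0, which agrees with 1 − 1 + 0 = 0.

Hence the Betti numbers are b_0 = 1, b_1 = 1, b_2 = 0.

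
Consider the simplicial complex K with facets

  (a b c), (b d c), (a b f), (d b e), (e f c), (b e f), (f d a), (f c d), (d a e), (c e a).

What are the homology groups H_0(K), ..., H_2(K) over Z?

Fix the vertex order a < b < c < d < e < f and write every simplex with vertices in increasing order. Then dim K = 2 and the simplices of K are:

  0-simplices (6): a, b, c, d, e, f
  1-simplices (15): ab, ac, ad, ae, af, bc, bd, be, bf, cd, ce, cf, de, df, ef
  2-simplices (10): abc, abf, ace, ade, adf, bcd, bde, bef, cdf, cef

Hence C_0 ≅ Z^6, C_1 ≅ Z^15, C_2 ≅ Z^10.

Boundary ∂_1: C_1 → C_0 is given by ∂[p,q] = [q] − [p].
This gives a 6×15 integer matrix of rank 5; reducing to Smith normal form yields diagonal entries (1,1,1,1,1).

The boundary map ∂_2: C_2 → C_1 sends each 2-simplex [p,q,r] to [q,r] − [p,r] + [p,q]. For instance
  ∂adf = df − af + ad,
  ∂cef = ef − cf + ce.
The resulting 15×10 matrix has rank 10, and its Smith normal form has invariant factors (1,1,1,1,1,1,1,1,1,2).

Reading off H_k = ker ∂_k / im ∂_{k+1}:

  H_0: rank C_0 − rank ∂_1 = 6 − 5 = 1, and the invariant factors of ∂_1 are all 1, so H_0 ≅ Z.
  H_1: rank ker ∂_1 − rank ∂_2 = (15 − 5) − 10 = 0, and ∂_2 has invariant factor 2 > 1, so H_1 ≅ Z/2Z.
  H_2: rank ker ∂_2 − rank ∂_3 = (10 − 10) − 0 = 0, and there is no ∂_3, so H_2 ≅ 0.

(K is a triangulation of the real projective plane RP^2.)

H_0 ≅ Z,  H_1 ≅ Z/2Z,  H_2 = 0.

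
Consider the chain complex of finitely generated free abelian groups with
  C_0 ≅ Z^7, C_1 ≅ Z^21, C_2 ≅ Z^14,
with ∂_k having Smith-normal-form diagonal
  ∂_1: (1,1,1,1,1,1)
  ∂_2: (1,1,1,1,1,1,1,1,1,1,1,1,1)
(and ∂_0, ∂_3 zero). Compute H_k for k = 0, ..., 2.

H_0: b_0 = 7 − 0 − 6 = 1; torsion from ∂_1 factors > 1: none. So H_0 = Z.
H_1: b_1 = 21 − 6 − 13 = 2; torsion from ∂_2 factors > 1: none. So H_1 = Z^2.
H_2: b_2 = 14 − 13 − 0 = 1; torsion from ∂_3 factors > 1: none. So H_2 = Z.

H_0 = Z,  H_1 = Z^2,  H_2 = Z.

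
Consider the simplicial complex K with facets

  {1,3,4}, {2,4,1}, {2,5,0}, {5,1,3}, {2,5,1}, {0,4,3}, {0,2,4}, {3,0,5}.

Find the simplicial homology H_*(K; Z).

Take the total order 0 < 1 < 2 < 3 < 4 < 5 on the vertex set. Then K (dimension 2) consists of the simplices:

  0-simplices (6): [0], [1], [2], [3], [4], [5]
  1-simplices (12): [0,2], [0,3], [0,4], [0,5], [1,2], [1,3], [1,4], [1,5], [2,4], [2,5], [3,4], [3,5]
  2-simplices (8): [0,2,4], [0,2,5], [0,3,4], [0,3,5], [1,2,4], [1,2,5], [1,3,4], [1,3,5]

so the chain groups are C_0 ≅ Z^6, C_1 ≅ Z^12, C_2 ≅ Z^8.

Boundary ∂_1: C_1 → C_0 sends each edge [p,q] (with p < q) to q − p.
The resulting 6×12 matrix has rank 5, and its Smith normal form has invariant factors (1,1,1,1,1).

∂_2: C_2 → C_1 acts by ∂[p,q,r] = [q,r] − [p,r] + [p,q]. For instance
  ∂[0,3,5] = [3,5] − [0,5] + [0,3],
  ∂[0,2,4] = [2,4] − [0,4] + [0,2].
The 12×8 boundary matrix has rank 7 and Smith normal form diag(1,1,1,1,1,1,1).

From H_k ≅ ker(∂_k) / im(∂_{k+1}) we obtain:

  H_0: rank C_0 − rank ∂_1 = 6 − 5 = 1, and the invariant factors of ∂_1 are all 1, so H_0 = Z.
  H_1: rank ker ∂_1 − rank ∂_2 = (12 − 5) − 7 = 0, and the invariant factors of ∂_2 are all 1, so H_1 = 0.
  H_2: rank ker ∂_2 − rank ∂_3 = (8 − 7) − 0 = 1, and there is no ∂_3, so H_2 = Z.

As a check, the Euler characteristic is 6 − 12 + 8 = 2, which agrees with 1 − 0 + 1 = 2.
(K is a triangulation of the 2-sphere S^2.)

H_0 ≅ Z,  H_1 = 0,  H_2 ≅ Z.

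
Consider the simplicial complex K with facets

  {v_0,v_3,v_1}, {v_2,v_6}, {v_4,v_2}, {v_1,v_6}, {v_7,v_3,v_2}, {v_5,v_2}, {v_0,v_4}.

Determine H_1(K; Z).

H_1 = Z^2.

Take the total order v_0 < v_1 < v_2 < v_3 < v_4 < v_5 < v_6 < v_7 on the vertex set. Then K (dimension 2) consists of the simplices:

  0-simplices (8): [v_0], [v_1], [v_2], [v_3], [v_4], [v_5], [v_6], [v_7]
  1-simplices (11): [v_0,v_1], [v_0,v_3], [v_0,v_4], [v_1,v_3], [v_1,v_6], [v_2,v_3], [v_2,v_4], [v_2,v_5], [v_2,v_6], [v_2,v_7], [v_3,v_7]
  2-simplices (2): [v_0,v_1,v_3], [v_2,v_3,v_7]

Hence C_0 ≅ Z^8, C_1 ≅ Z^11, C_2 ≅ Z^2.

Boundary ∂_1: C_1 → C_0 maps an edge to its endpoints' difference, ∂[p,q] = q − p.
The resulting 8×11 matrix has rank 7, and its Smith normal form has invariant factors (1,1,1,1,1,1,1).

Boundary ∂_2: C_2 → C_1 maps a triangle to the signed sum of its edges. For instance
  ∂[v_2,v_3,v_7] = [v_3,v_7] − [v_2,v_7] + [v_2,v_3],
  ∂[v_0,v_1,v_3] = [v_1,v_3] − [v_0,v_3] + [v_0,v_1].
As a 11×2 matrix over Z this has rank 2, with invariant factors (1,1).

From H_k ≅ ker(∂_k) / im(∂_{k+1}) we obtain:

  H_1: rank ker ∂_1 − rank ∂_2 = (11 − 7) − 2 = 2, and the invariant factors of ∂_2 are all 1, so H_1 ≅ Z^2.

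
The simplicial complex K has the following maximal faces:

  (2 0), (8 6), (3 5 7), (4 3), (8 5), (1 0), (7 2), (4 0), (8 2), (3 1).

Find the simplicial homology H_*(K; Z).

H_0 = Z,  H_1 = Z^3,  H_2 = 0.

Fix the vertex order 0 < 1 < 2 < 3 < 4 < 5 < 6 < 7 < 8 and write every simplex with vertices in increasing order. Then dim K = 2 and the simplices of K are:

  0-simplices (9): [0], [1], [2], [3], [4], [5], [6], [7], [8]
  1-simplices (12): [0,1], [0,2], [0,4], [1,3], [2,7], [2,8], [3,4], [3,5], [3,7], [5,7], [5,8], [6,8]
  2-simplices (1): [3,5,7]

giving chain groups C_0 ≅ Z^9, C_1 ≅ Z^12, C_2 ≅ Z^1.

Boundary ∂_1: C_1 → C_0 is given by ∂[p,q] = [q] − [p]. For instance
  ∂[0,2] = [2] − [0].
The 9×12 boundary matrix has rank 8 and Smith normal form diag(1,1,1,1,1,1,1,1).

∂_2: C_2 → C_1 acts by ∂[p,q,r] = [q,r] − [p,r] + [p,q]. For instance
  ∂[3,5,7] = [5,7] − [3,7] + [3,5].
As a 12×1 matrix over Z this has rank 1, with invariant factors (1).

Computing H_k = (kernel of ∂_k) / (image of ∂_{k+1}):

  H_0: rank C_0 − rank ∂_1 = 9 − 8 = 1, and the invariant factors of ∂_1 are all 1, so H_0 = Z.
  H_1: rank ker ∂_1 − rank ∂_2 = (12 − 8) − 1 = 3, and the invariant factors of ∂_2 are all 1, so H_1 = Z^3.
  H_2: rank ker ∂_2 − rank ∂_3 = (1 − 1) − 0 = 0, and there is no ∂_3, so H_2 = 0.

As a check, the Euler characteristic is 9 − 12 + 1 = -2, which agrees with 1 − 3 + 0 = -2.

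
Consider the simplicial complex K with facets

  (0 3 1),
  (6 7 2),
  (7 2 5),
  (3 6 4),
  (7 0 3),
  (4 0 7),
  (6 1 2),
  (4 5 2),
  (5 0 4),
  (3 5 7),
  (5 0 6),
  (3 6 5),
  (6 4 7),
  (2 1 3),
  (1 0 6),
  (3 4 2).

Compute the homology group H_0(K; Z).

Fix the vertex order 0 < 1 < 2 < 3 < 4 < 5 < 6 < 7 and write every simplex with vertices in increasing order. Then dim K = 2 and the simplices of K are:

  0-simplices (8): [0], [1], [2], [3], [4], [5], [6], [7]
  1-simplices (24): (24 of them)
  2-simplices (16): [0,1,3], [0,1,6], [0,3,7], [0,4,5], [0,4,7], [0,5,6], [1,2,3], [1,2,6], [2,3,4], [2,4,5], [2,5,7], [2,6,7], [3,4,6], [3,5,6], [3,5,7], [4,6,7]

so the chain groups are C_0 ≅ Z^8, C_1 ≅ Z^24, C_2 ≅ Z^16.

∂_1: C_1 → C_0 maps an edge to its endpoints' difference, ∂[p,q] = q − p. For instance
  ∂[0,3] = [3] − [0].
This gives a 8×24 integer matrix of rank 7; reducing to Smith normal form yields diagonal entries (1,1,1,1,1,1,1).

∂_2: C_2 → C_1 sends each 2-simplex [p,q,r] to [q,r] − [p,r] + [p,q]. For instance
  ∂[3,5,7] = [5,7] − [3,7] + [3,5],
  ∂[0,1,3] = [1,3] − [0,3] + [0,1].
The resulting 24×16 matrix has rank 15, and its Smith normal form has invariant factors (1,1,1,1,1,1,1,1,1,1,1,1,1,1,1).

Reading off H_k = ker ∂_k / im ∂_{k+1}:

  H_0: rank C_0 − rank ∂_1 = 8 − 7 = 1, and the invariant factors of ∂_1 are all 1, so H_0 = Z.

H_0 ≅ Z.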